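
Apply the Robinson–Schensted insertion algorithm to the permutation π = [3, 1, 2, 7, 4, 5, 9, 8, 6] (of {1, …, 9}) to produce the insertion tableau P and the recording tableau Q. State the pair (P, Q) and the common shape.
P = [1, 2, 4, 5, 6] / [3, 7, 8] / [9];  Q = [1, 3, 4, 6, 7] / [2, 5, 8] / [9];  common shape = (5, 3, 1)

Row-insert the values π_1, π_2, … into P one at a time, bumping the leftmost entry strictly greater than the inserted value down to the next row. The recording tableau Q records, in position (i, j), the step at which that cell was added to P.
  Insert 3 (step 1): P = [3];  Q = [1]
  Insert 1 (step 2): P = [1] / [3];  Q = [1] / [2]
  Insert 2 (step 3): P = [1, 2] / [3];  Q = [1, 3] / [2]
  Insert 7 (step 4): P = [1, 2, 7] / [3];  Q = [1, 3, 4] / [2]
  Insert 4 (step 5): P = [1, 2, 4] / [3, 7];  Q = [1, 3, 4] / [2, 5]
  Insert 5 (step 6): P = [1, 2, 4, 5] / [3, 7];  Q = [1, 3, 4, 6] / [2, 5]
  Insert 9 (step 7): P = [1, 2, 4, 5, 9] / [3, 7];  Q = [1, 3, 4, 6, 7] / [2, 5]
  Insert 8 (step 8): P = [1, 2, 4, 5, 8] / [3, 7, 9];  Q = [1, 3, 4, 6, 7] / [2, 5, 8]
  Insert 6 (step 9): P = [1, 2, 4, 5, 6] / [3, 7, 8] / [9];  Q = [1, 3, 4, 6, 7] / [2, 5, 8] / [9]
Final shape: (5, 3, 1).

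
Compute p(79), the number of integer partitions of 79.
p(79) = 13848650

Compute p(n) via the recurrence p(n, m) = p(n, m−1) + p(n−m, m), where p(n, m) counts partitions of n with all parts ≤ m and p(n) = p(n, n). The base cases are p(0, m) = 1 and p(n, 0) = 0 for n > 0. Filling the table yields p(79) = 13848650. (Euler's pentagonal recurrence is an alternative.)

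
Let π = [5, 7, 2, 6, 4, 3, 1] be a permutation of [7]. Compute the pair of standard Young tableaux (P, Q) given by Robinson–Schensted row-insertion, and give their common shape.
P = [1, 3] / [2, 6] / [4] / [5] / [7];  Q = [1, 2] / [3, 4] / [5] / [6] / [7];  common shape = (2, 2, 1, 1, 1)

Row-insert the values π_1, π_2, … into P one at a time, bumping the leftmost entry strictly greater than the inserted value down to the next row. The recording tableau Q records, in position (i, j), the step at which that cell was added to P.
  Insert 5 (step 1): P = [5];  Q = [1]
  Insert 7 (step 2): P = [5, 7];  Q = [1, 2]
  Insert 2 (step 3): P = [2, 7] / [5];  Q = [1, 2] / [3]
  Insert 6 (step 4): P = [2, 6] / [5, 7];  Q = [1, 2] / [3, 4]
  Insert 4 (step 5): P = [2, 4] / [5, 6] / [7];  Q = [1, 2] / [3, 4] / [5]
  Insert 3 (step 6): P = [2, 3] / [4, 6] / [5] / [7];  Q = [1, 2] / [3, 4] / [5] / [6]
  Insert 1 (step 7): P = [1, 3] / [2, 6] / [4] / [5] / [7];  Q = [1, 2] / [3, 4] / [5] / [6] / [7]
Final shape: (2, 2, 1, 1, 1).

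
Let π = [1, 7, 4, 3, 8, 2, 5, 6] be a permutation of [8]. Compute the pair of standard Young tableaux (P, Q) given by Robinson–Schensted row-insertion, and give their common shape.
P = [1, 2, 5, 6] / [3, 8] / [4] / [7];  Q = [1, 2, 5, 8] / [3, 7] / [4] / [6];  common shape = (4, 2, 1, 1)

Row-insert the values π_1, π_2, … into P one at a time, bumping the leftmost entry strictly greater than the inserted value down to the next row. The recording tableau Q records, in position (i, j), the step at which that cell was added to P.
  Insert 1 (step 1): P = [1];  Q = [1]
  Insert 7 (step 2): P = [1, 7];  Q = [1, 2]
  Insert 4 (step 3): P = [1, 4] / [7];  Q = [1, 2] / [3]
  Insert 3 (step 4): P = [1, 3] / [4] / [7];  Q = [1, 2] / [3] / [4]
  Insert 8 (step 5): P = [1, 3, 8] / [4] / [7];  Q = [1, 2, 5] / [3] / [4]
  Insert 2 (step 6): P = [1, 2, 8] / [3] / [4] / [7];  Q = [1, 2, 5] / [3] / [4] / [6]
  Insert 5 (step 7): P = [1, 2, 5] / [3, 8] / [4] / [7];  Q = [1, 2, 5] / [3, 7] / [4] / [6]
  Insert 6 (step 8): P = [1, 2, 5, 6] / [3, 8] / [4] / [7];  Q = [1, 2, 5, 8] / [3, 7] / [4] / [6]
Final shape: (4, 2, 1, 1).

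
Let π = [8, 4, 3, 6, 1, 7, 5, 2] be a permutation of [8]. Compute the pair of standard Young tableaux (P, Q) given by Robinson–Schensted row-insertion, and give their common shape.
P = [1, 2, 7] / [3, 5] / [4, 6] / [8];  Q = [1, 4, 6] / [2, 7] / [3, 8] / [5];  common shape = (3, 2, 2, 1)

Row-insert the values π_1, π_2, … into P one at a time, bumping the leftmost entry strictly greater than the inserted value down to the next row. The recording tableau Q records, in position (i, j), the step at which that cell was added to P.
  Insert 8 (step 1): P = [8];  Q = [1]
  Insert 4 (step 2): P = [4] / [8];  Q = [1] / [2]
  Insert 3 (step 3): P = [3] / [4] / [8];  Q = [1] / [2] / [3]
  Insert 6 (step 4): P = [3, 6] / [4] / [8];  Q = [1, 4] / [2] / [3]
  Insert 1 (step 5): P = [1, 6] / [3] / [4] / [8];  Q = [1, 4] / [2] / [3] / [5]
  Insert 7 (step 6): P = [1, 6, 7] / [3] / [4] / [8];  Q = [1, 4, 6] / [2] / [3] / [5]
  Insert 5 (step 7): P = [1, 5, 7] / [3, 6] / [4] / [8];  Q = [1, 4, 6] / [2, 7] / [3] / [5]
  Insert 2 (step 8): P = [1, 2, 7] / [3, 5] / [4, 6] / [8];  Q = [1, 4, 6] / [2, 7] / [3, 8] / [5]
Final shape: (3, 2, 2, 1).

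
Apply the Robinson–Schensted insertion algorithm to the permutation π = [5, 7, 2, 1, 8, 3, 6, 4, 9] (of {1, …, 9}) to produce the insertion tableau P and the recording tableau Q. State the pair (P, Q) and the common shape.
P = [1, 3, 4, 9] / [2, 6, 8] / [5, 7];  Q = [1, 2, 5, 9] / [3, 6, 7] / [4, 8];  common shape = (4, 3, 2)

Row-insert the values π_1, π_2, … into P one at a time, bumping the leftmost entry strictly greater than the inserted value down to the next row. The recording tableau Q records, in position (i, j), the step at which that cell was added to P.
  Insert 5 (step 1): P = [5];  Q = [1]
  Insert 7 (step 2): P = [5, 7];  Q = [1, 2]
  Insert 2 (step 3): P = [2, 7] / [5];  Q = [1, 2] / [3]
  Insert 1 (step 4): P = [1, 7] / [2] / [5];  Q = [1, 2] / [3] / [4]
  Insert 8 (step 5): P = [1, 7, 8] / [2] / [5];  Q = [1, 2, 5] / [3] / [4]
  Insert 3 (step 6): P = [1, 3, 8] / [2, 7] / [5];  Q = [1, 2, 5] / [3, 6] / [4]
  Insert 6 (step 7): P = [1, 3, 6] / [2, 7, 8] / [5];  Q = [1, 2, 5] / [3, 6, 7] / [4]
  Insert 4 (step 8): P = [1, 3, 4] / [2, 6, 8] / [5, 7];  Q = [1, 2, 5] / [3, 6, 7] / [4, 8]
  Insert 9 (step 9): P = [1, 3, 4, 9] / [2, 6, 8] / [5, 7];  Q = [1, 2, 5, 9] / [3, 6, 7] / [4, 8]
Final shape: (4, 3, 2).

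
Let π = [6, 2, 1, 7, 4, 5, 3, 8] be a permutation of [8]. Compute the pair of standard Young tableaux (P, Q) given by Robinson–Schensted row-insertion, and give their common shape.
P = [1, 3, 5, 8] / [2, 4] / [6, 7];  Q = [1, 4, 6, 8] / [2, 5] / [3, 7];  common shape = (4, 2, 2)

Row-insert the values π_1, π_2, … into P one at a time, bumping the leftmost entry strictly greater than the inserted value down to the next row. The recording tableau Q records, in position (i, j), the step at which that cell was added to P.
  Insert 6 (step 1): P = [6];  Q = [1]
  Insert 2 (step 2): P = [2] / [6];  Q = [1] / [2]
  Insert 1 (step 3): P = [1] / [2] / [6];  Q = [1] / [2] / [3]
  Insert 7 (step 4): P = [1, 7] / [2] / [6];  Q = [1, 4] / [2] / [3]
  Insert 4 (step 5): P = [1, 4] / [2, 7] / [6];  Q = [1, 4] / [2, 5] / [3]
  Insert 5 (step 6): P = [1, 4, 5] / [2, 7] / [6];  Q = [1, 4, 6] / [2, 5] / [3]
  Insert 3 (step 7): P = [1, 3, 5] / [2, 4] / [6, 7];  Q = [1, 4, 6] / [2, 5] / [3, 7]
  Insert 8 (step 8): P = [1, 3, 5, 8] / [2, 4] / [6, 7];  Q = [1, 4, 6, 8] / [2, 5] / [3, 7]
Final shape: (4, 2, 2).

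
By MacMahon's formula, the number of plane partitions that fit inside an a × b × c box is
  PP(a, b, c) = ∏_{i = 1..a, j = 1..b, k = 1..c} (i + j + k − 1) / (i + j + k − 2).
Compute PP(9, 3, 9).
PP(9, 3, 9) = 1371597504992

Evaluate the triple product over i = 1..9, j = 1..3, k = 1..9. The factors are (2/1) · (3/2) · (4/3) · (5/4) · (6/5) · (7/6) · (8/7) · (9/8) · … (243 factors total). The numerators and denominators telescope so the product is an integer; carrying out the multiplication exactly gives PP(9, 3, 9) = 1371597504992.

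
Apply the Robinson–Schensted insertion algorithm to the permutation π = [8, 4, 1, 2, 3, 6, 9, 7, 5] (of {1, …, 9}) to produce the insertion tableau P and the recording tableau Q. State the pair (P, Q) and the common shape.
P = [1, 2, 3, 5, 7] / [4, 6] / [8, 9];  Q = [1, 4, 5, 6, 7] / [2, 8] / [3, 9];  common shape = (5, 2, 2)

Row-insert the values π_1, π_2, … into P one at a time, bumping the leftmost entry strictly greater than the inserted value down to the next row. The recording tableau Q records, in position (i, j), the step at which that cell was added to P.
  Insert 8 (step 1): P = [8];  Q = [1]
  Insert 4 (step 2): P = [4] / [8];  Q = [1] / [2]
  Insert 1 (step 3): P = [1] / [4] / [8];  Q = [1] / [2] / [3]
  Insert 2 (step 4): P = [1, 2] / [4] / [8];  Q = [1, 4] / [2] / [3]
  Insert 3 (step 5): P = [1, 2, 3] / [4] / [8];  Q = [1, 4, 5] / [2] / [3]
  Insert 6 (step 6): P = [1, 2, 3, 6] / [4] / [8];  Q = [1, 4, 5, 6] / [2] / [3]
  Insert 9 (step 7): P = [1, 2, 3, 6, 9] / [4] / [8];  Q = [1, 4, 5, 6, 7] / [2] / [3]
  Insert 7 (step 8): P = [1, 2, 3, 6, 7] / [4, 9] / [8];  Q = [1, 4, 5, 6, 7] / [2, 8] / [3]
  Insert 5 (step 9): P = [1, 2, 3, 5, 7] / [4, 6] / [8, 9];  Q = [1, 4, 5, 6, 7] / [2, 8] / [3, 9]
Final shape: (5, 2, 2).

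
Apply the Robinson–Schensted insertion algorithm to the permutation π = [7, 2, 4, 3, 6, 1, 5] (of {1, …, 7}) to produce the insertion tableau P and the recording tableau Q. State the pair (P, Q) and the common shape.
P = [1, 3, 5] / [2, 6] / [4] / [7];  Q = [1, 3, 5] / [2, 7] / [4] / [6];  common shape = (3, 2, 1, 1)

Row-insert the values π_1, π_2, … into P one at a time, bumping the leftmost entry strictly greater than the inserted value down to the next row. The recording tableau Q records, in position (i, j), the step at which that cell was added to P.
  Insert 7 (step 1): P = [7];  Q = [1]
  Insert 2 (step 2): P = [2] / [7];  Q = [1] / [2]
  Insert 4 (step 3): P = [2, 4] / [7];  Q = [1, 3] / [2]
  Insert 3 (step 4): P = [2, 3] / [4] / [7];  Q = [1, 3] / [2] / [4]
  Insert 6 (step 5): P = [2, 3, 6] / [4] / [7];  Q = [1, 3, 5] / [2] / [4]
  Insert 1 (step 6): P = [1, 3, 6] / [2] / [4] / [7];  Q = [1, 3, 5] / [2] / [4] / [6]
  Insert 5 (step 7): P = [1, 3, 5] / [2, 6] / [4] / [7];  Q = [1, 3, 5] / [2, 7] / [4] / [6]
Final shape: (3, 2, 1, 1).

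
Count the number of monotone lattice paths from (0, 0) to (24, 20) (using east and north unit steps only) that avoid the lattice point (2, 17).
Number of paths = 1761038956770

Total paths from (0, 0) to (24, 20): C(44, 24) = 1761039350070. Paths through (2, 17): (paths (0, 0) → (2, 17)) × (paths (2, 17) → (24, 20)) = C(19, 2) · C(25, 22) = 171 · 2300 = 393300. Avoidance count = 1761039350070 − 393300 = 1761038956770.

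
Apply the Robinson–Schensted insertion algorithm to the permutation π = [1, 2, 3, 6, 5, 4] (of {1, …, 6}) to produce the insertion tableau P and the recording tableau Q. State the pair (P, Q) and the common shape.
P = [1, 2, 3, 4] / [5] / [6];  Q = [1, 2, 3, 4] / [5] / [6];  common shape = (4, 1, 1)

Row-insert the values π_1, π_2, … into P one at a time, bumping the leftmost entry strictly greater than the inserted value down to the next row. The recording tableau Q records, in position (i, j), the step at which that cell was added to P.
  Insert 1 (step 1): P = [1];  Q = [1]
  Insert 2 (step 2): P = [1, 2];  Q = [1, 2]
  Insert 3 (step 3): P = [1, 2, 3];  Q = [1, 2, 3]
  Insert 6 (step 4): P = [1, 2, 3, 6];  Q = [1, 2, 3, 4]
  Insert 5 (step 5): P = [1, 2, 3, 5] / [6];  Q = [1, 2, 3, 4] / [5]
  Insert 4 (step 6): P = [1, 2, 3, 4] / [5] / [6];  Q = [1, 2, 3, 4] / [5] / [6]
Final shape: (4, 1, 1).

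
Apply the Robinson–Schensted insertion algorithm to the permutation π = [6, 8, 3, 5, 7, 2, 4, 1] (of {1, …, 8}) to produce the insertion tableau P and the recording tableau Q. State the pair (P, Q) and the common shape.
P = [1, 4, 7] / [2, 5] / [3, 8] / [6];  Q = [1, 2, 5] / [3, 4] / [6, 7] / [8];  common shape = (3, 2, 2, 1)

Row-insert the values π_1, π_2, … into P one at a time, bumping the leftmost entry strictly greater than the inserted value down to the next row. The recording tableau Q records, in position (i, j), the step at which that cell was added to P.
  Insert 6 (step 1): P = [6];  Q = [1]
  Insert 8 (step 2): P = [6, 8];  Q = [1, 2]
  Insert 3 (step 3): P = [3, 8] / [6];  Q = [1, 2] / [3]
  Insert 5 (step 4): P = [3, 5] / [6, 8];  Q = [1, 2] / [3, 4]
  Insert 7 (step 5): P = [3, 5, 7] / [6, 8];  Q = [1, 2, 5] / [3, 4]
  Insert 2 (step 6): P = [2, 5, 7] / [3, 8] / [6];  Q = [1, 2, 5] / [3, 4] / [6]
  Insert 4 (step 7): P = [2, 4, 7] / [3, 5] / [6, 8];  Q = [1, 2, 5] / [3, 4] / [6, 7]
  Insert 1 (step 8): P = [1, 4, 7] / [2, 5] / [3, 8] / [6];  Q = [1, 2, 5] / [3, 4] / [6, 7] / [8]
Final shape: (3, 2, 2, 1).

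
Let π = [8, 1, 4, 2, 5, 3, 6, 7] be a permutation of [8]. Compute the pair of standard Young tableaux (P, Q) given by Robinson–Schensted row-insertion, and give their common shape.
P = [1, 2, 3, 6, 7] / [4, 5] / [8];  Q = [1, 3, 5, 7, 8] / [2, 6] / [4];  common shape = (5, 2, 1)

Row-insert the values π_1, π_2, … into P one at a time, bumping the leftmost entry strictly greater than the inserted value down to the next row. The recording tableau Q records, in position (i, j), the step at which that cell was added to P.
  Insert 8 (step 1): P = [8];  Q = [1]
  Insert 1 (step 2): P = [1] / [8];  Q = [1] / [2]
  Insert 4 (step 3): P = [1, 4] / [8];  Q = [1, 3] / [2]
  Insert 2 (step 4): P = [1, 2] / [4] / [8];  Q = [1, 3] / [2] / [4]
  Insert 5 (step 5): P = [1, 2, 5] / [4] / [8];  Q = [1, 3, 5] / [2] / [4]
  Insert 3 (step 6): P = [1, 2, 3] / [4, 5] / [8];  Q = [1, 3, 5] / [2, 6] / [4]
  Insert 6 (step 7): P = [1, 2, 3, 6] / [4, 5] / [8];  Q = [1, 3, 5, 7] / [2, 6] / [4]
  Insert 7 (step 8): P = [1, 2, 3, 6, 7] / [4, 5] / [8];  Q = [1, 3, 5, 7, 8] / [2, 6] / [4]
Final shape: (5, 2, 1).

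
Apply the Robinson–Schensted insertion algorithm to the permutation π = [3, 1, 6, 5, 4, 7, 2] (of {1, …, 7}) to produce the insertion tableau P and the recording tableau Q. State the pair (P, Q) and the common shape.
P = [1, 2, 7] / [3, 4] / [5] / [6];  Q = [1, 3, 6] / [2, 4] / [5] / [7];  common shape = (3, 2, 1, 1)

Row-insert the values π_1, π_2, … into P one at a time, bumping the leftmost entry strictly greater than the inserted value down to the next row. The recording tableau Q records, in position (i, j), the step at which that cell was added to P.
  Insert 3 (step 1): P = [3];  Q = [1]
  Insert 1 (step 2): P = [1] / [3];  Q = [1] / [2]
  Insert 6 (step 3): P = [1, 6] / [3];  Q = [1, 3] / [2]
  Insert 5 (step 4): P = [1, 5] / [3, 6];  Q = [1, 3] / [2, 4]
  Insert 4 (step 5): P = [1, 4] / [3, 5] / [6];  Q = [1, 3] / [2, 4] / [5]
  Insert 7 (step 6): P = [1, 4, 7] / [3, 5] / [6];  Q = [1, 3, 6] / [2, 4] / [5]
  Insert 2 (step 7): P = [1, 2, 7] / [3, 4] / [5] / [6];  Q = [1, 3, 6] / [2, 4] / [5] / [7]
Final shape: (3, 2, 1, 1).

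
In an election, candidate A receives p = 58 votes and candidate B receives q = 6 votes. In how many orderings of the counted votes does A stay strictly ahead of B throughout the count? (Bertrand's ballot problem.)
Strict-lead orderings = 60916674

Total orderings of the 64 votes with 58 for A: C(64, 58) = 74974368. By the Bertrand ballot formula (Cycle Lemma / reflection principle), the number of orderings in which A is strictly ahead of B throughout is (p − q)/(p + q) · C(p + q, p) = (58 − 6)/(58 + 6) · 74974368 = 60916674.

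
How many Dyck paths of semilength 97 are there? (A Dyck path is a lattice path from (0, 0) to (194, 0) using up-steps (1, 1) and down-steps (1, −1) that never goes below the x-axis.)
C_97 = 14657929356129575437016877846657032761712954950899755100

These Dyck paths are counted by the Catalan number C_n = (1/(n + 1)) · C(2n, n). For n = 97: C_97 = (1/98) · C(194, 97) = 1436477076900698392827654028972389210647869585188175999800/98 = 14657929356129575437016877846657032761712954950899755100.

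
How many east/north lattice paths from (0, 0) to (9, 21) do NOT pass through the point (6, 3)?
Number of paths = 14195430

Total paths from (0, 0) to (9, 21): C(30, 9) = 14307150. Paths through (6, 3): (paths (0, 0) → (6, 3)) × (paths (6, 3) → (9, 21)) = C(9, 6) · C(21, 3) = 84 · 1330 = 111720. Avoidance count = 14307150 − 111720 = 14195430.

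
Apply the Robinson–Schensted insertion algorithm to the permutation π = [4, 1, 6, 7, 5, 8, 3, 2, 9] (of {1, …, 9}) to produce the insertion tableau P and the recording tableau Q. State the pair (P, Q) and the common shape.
P = [1, 2, 7, 8, 9] / [3, 5] / [4] / [6];  Q = [1, 3, 4, 6, 9] / [2, 5] / [7] / [8];  common shape = (5, 2, 1, 1)

Row-insert the values π_1, π_2, … into P one at a time, bumping the leftmost entry strictly greater than the inserted value down to the next row. The recording tableau Q records, in position (i, j), the step at which that cell was added to P.
  Insert 4 (step 1): P = [4];  Q = [1]
  Insert 1 (step 2): P = [1] / [4];  Q = [1] / [2]
  Insert 6 (step 3): P = [1, 6] / [4];  Q = [1, 3] / [2]
  Insert 7 (step 4): P = [1, 6, 7] / [4];  Q = [1, 3, 4] / [2]
  Insert 5 (step 5): P = [1, 5, 7] / [4, 6];  Q = [1, 3, 4] / [2, 5]
  Insert 8 (step 6): P = [1, 5, 7, 8] / [4, 6];  Q = [1, 3, 4, 6] / [2, 5]
  Insert 3 (step 7): P = [1, 3, 7, 8] / [4, 5] / [6];  Q = [1, 3, 4, 6] / [2, 5] / [7]
  Insert 2 (step 8): P = [1, 2, 7, 8] / [3, 5] / [4] / [6];  Q = [1, 3, 4, 6] / [2, 5] / [7] / [8]
  Insert 9 (step 9): P = [1, 2, 7, 8, 9] / [3, 5] / [4] / [6];  Q = [1, 3, 4, 6, 9] / [2, 5] / [7] / [8]
Final shape: (5, 2, 1, 1).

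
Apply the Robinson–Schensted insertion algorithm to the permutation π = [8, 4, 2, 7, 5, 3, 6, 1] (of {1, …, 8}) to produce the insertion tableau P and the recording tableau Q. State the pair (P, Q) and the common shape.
P = [1, 3, 6] / [2, 5] / [4] / [7] / [8];  Q = [1, 4, 7] / [2, 5] / [3] / [6] / [8];  common shape = (3, 2, 1, 1, 1)

Row-insert the values π_1, π_2, … into P one at a time, bumping the leftmost entry strictly greater than the inserted value down to the next row. The recording tableau Q records, in position (i, j), the step at which that cell was added to P.
  Insert 8 (step 1): P = [8];  Q = [1]
  Insert 4 (step 2): P = [4] / [8];  Q = [1] / [2]
  Insert 2 (step 3): P = [2] / [4] / [8];  Q = [1] / [2] / [3]
  Insert 7 (step 4): P = [2, 7] / [4] / [8];  Q = [1, 4] / [2] / [3]
  Insert 5 (step 5): P = [2, 5] / [4, 7] / [8];  Q = [1, 4] / [2, 5] / [3]
  Insert 3 (step 6): P = [2, 3] / [4, 5] / [7] / [8];  Q = [1, 4] / [2, 5] / [3] / [6]
  Insert 6 (step 7): P = [2, 3, 6] / [4, 5] / [7] / [8];  Q = [1, 4, 7] / [2, 5] / [3] / [6]
  Insert 1 (step 8): P = [1, 3, 6] / [2, 5] / [4] / [7] / [8];  Q = [1, 4, 7] / [2, 5] / [3] / [6] / [8]
Final shape: (3, 2, 1, 1, 1).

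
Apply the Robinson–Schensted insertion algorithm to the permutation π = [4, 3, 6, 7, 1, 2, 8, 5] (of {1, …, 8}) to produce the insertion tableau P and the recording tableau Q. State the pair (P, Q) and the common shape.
P = [1, 2, 5, 8] / [3, 6, 7] / [4];  Q = [1, 3, 4, 7] / [2, 6, 8] / [5];  common shape = (4, 3, 1)

Row-insert the values π_1, π_2, … into P one at a time, bumping the leftmost entry strictly greater than the inserted value down to the next row. The recording tableau Q records, in position (i, j), the step at which that cell was added to P.
  Insert 4 (step 1): P = [4];  Q = [1]
  Insert 3 (step 2): P = [3] / [4];  Q = [1] / [2]
  Insert 6 (step 3): P = [3, 6] / [4];  Q = [1, 3] / [2]
  Insert 7 (step 4): P = [3, 6, 7] / [4];  Q = [1, 3, 4] / [2]
  Insert 1 (step 5): P = [1, 6, 7] / [3] / [4];  Q = [1, 3, 4] / [2] / [5]
  Insert 2 (step 6): P = [1, 2, 7] / [3, 6] / [4];  Q = [1, 3, 4] / [2, 6] / [5]
  Insert 8 (step 7): P = [1, 2, 7, 8] / [3, 6] / [4];  Q = [1, 3, 4, 7] / [2, 6] / [5]
  Insert 5 (step 8): P = [1, 2, 5, 8] / [3, 6, 7] / [4];  Q = [1, 3, 4, 7] / [2, 6, 8] / [5]
Final shape: (4, 3, 1).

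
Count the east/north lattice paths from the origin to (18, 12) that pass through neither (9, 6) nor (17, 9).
Number of paths = 52248300

Inclusion–exclusion. Total paths: C(30, 18) = 86493225. Through P₁: C(15, 9)·C(15, 9) = 25050025. Through P₂: C(26, 17)·C(4, 1) = 12498200. Since P₁ is strictly southwest of P₂, a monotone path through both must visit P₁ then P₂; paths through both = C(15, 9)·C(11, 8)·C(4, 1) = 3303300. Avoid both = 86493225 − 25050025 − 12498200 + 3303300 = 52248300.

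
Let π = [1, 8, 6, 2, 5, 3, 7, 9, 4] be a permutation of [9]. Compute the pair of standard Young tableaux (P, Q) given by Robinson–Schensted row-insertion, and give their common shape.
P = [1, 2, 3, 4, 9] / [5, 7] / [6] / [8];  Q = [1, 2, 5, 7, 8] / [3, 9] / [4] / [6];  common shape = (5, 2, 1, 1)

Row-insert the values π_1, π_2, … into P one at a time, bumping the leftmost entry strictly greater than the inserted value down to the next row. The recording tableau Q records, in position (i, j), the step at which that cell was added to P.
  Insert 1 (step 1): P = [1];  Q = [1]
  Insert 8 (step 2): P = [1, 8];  Q = [1, 2]
  Insert 6 (step 3): P = [1, 6] / [8];  Q = [1, 2] / [3]
  Insert 2 (step 4): P = [1, 2] / [6] / [8];  Q = [1, 2] / [3] / [4]
  Insert 5 (step 5): P = [1, 2, 5] / [6] / [8];  Q = [1, 2, 5] / [3] / [4]
  Insert 3 (step 6): P = [1, 2, 3] / [5] / [6] / [8];  Q = [1, 2, 5] / [3] / [4] / [6]
  Insert 7 (step 7): P = [1, 2, 3, 7] / [5] / [6] / [8];  Q = [1, 2, 5, 7] / [3] / [4] / [6]
  Insert 9 (step 8): P = [1, 2, 3, 7, 9] / [5] / [6] / [8];  Q = [1, 2, 5, 7, 8] / [3] / [4] / [6]
  Insert 4 (step 9): P = [1, 2, 3, 4, 9] / [5, 7] / [6] / [8];  Q = [1, 2, 5, 7, 8] / [3, 9] / [4] / [6]
Final shape: (5, 2, 1, 1).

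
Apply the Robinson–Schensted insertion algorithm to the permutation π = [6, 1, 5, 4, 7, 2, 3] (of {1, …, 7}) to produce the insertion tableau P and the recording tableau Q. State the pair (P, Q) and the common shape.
P = [1, 2, 3] / [4, 7] / [5] / [6];  Q = [1, 3, 5] / [2, 7] / [4] / [6];  common shape = (3, 2, 1, 1)

Row-insert the values π_1, π_2, … into P one at a time, bumping the leftmost entry strictly greater than the inserted value down to the next row. The recording tableau Q records, in position (i, j), the step at which that cell was added to P.
  Insert 6 (step 1): P = [6];  Q = [1]
  Insert 1 (step 2): P = [1] / [6];  Q = [1] / [2]
  Insert 5 (step 3): P = [1, 5] / [6];  Q = [1, 3] / [2]
  Insert 4 (step 4): P = [1, 4] / [5] / [6];  Q = [1, 3] / [2] / [4]
  Insert 7 (step 5): P = [1, 4, 7] / [5] / [6];  Q = [1, 3, 5] / [2] / [4]
  Insert 2 (step 6): P = [1, 2, 7] / [4] / [5] / [6];  Q = [1, 3, 5] / [2] / [4] / [6]
  Insert 3 (step 7): P = [1, 2, 3] / [4, 7] / [5] / [6];  Q = [1, 3, 5] / [2, 7] / [4] / [6]
Final shape: (3, 2, 1, 1).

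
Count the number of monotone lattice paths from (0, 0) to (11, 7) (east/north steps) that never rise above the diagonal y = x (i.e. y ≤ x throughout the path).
Number of paths = 13260

By the reflection principle (André's argument), the number of monotone paths to (11, 7) with n ≤ m that never go above y = x is C(18, 11) − C(18, 12) = 31824 − 18564 = 13260.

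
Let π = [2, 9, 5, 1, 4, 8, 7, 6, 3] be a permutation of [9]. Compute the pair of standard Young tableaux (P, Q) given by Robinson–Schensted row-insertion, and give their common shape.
P = [1, 3, 6] / [2, 4, 7] / [5] / [8] / [9];  Q = [1, 2, 6] / [3, 5, 7] / [4] / [8] / [9];  common shape = (3, 3, 1, 1, 1)

Row-insert the values π_1, π_2, … into P one at a time, bumping the leftmost entry strictly greater than the inserted value down to the next row. The recording tableau Q records, in position (i, j), the step at which that cell was added to P.
  Insert 2 (step 1): P = [2];  Q = [1]
  Insert 9 (step 2): P = [2, 9];  Q = [1, 2]
  Insert 5 (step 3): P = [2, 5] / [9];  Q = [1, 2] / [3]
  Insert 1 (step 4): P = [1, 5] / [2] / [9];  Q = [1, 2] / [3] / [4]
  Insert 4 (step 5): P = [1, 4] / [2, 5] / [9];  Q = [1, 2] / [3, 5] / [4]
  Insert 8 (step 6): P = [1, 4, 8] / [2, 5] / [9];  Q = [1, 2, 6] / [3, 5] / [4]
  Insert 7 (step 7): P = [1, 4, 7] / [2, 5, 8] / [9];  Q = [1, 2, 6] / [3, 5, 7] / [4]
  Insert 6 (step 8): P = [1, 4, 6] / [2, 5, 7] / [8] / [9];  Q = [1, 2, 6] / [3, 5, 7] / [4] / [8]
  Insert 3 (step 9): P = [1, 3, 6] / [2, 4, 7] / [5] / [8] / [9];  Q = [1, 2, 6] / [3, 5, 7] / [4] / [8] / [9]
Final shape: (3, 3, 1, 1, 1).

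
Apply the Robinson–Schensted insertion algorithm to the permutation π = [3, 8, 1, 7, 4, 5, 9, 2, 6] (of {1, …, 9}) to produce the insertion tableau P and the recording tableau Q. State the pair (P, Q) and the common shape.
P = [1, 2, 5, 6] / [3, 4, 9] / [7] / [8];  Q = [1, 2, 6, 7] / [3, 4, 9] / [5] / [8];  common shape = (4, 3, 1, 1)

Row-insert the values π_1, π_2, … into P one at a time, bumping the leftmost entry strictly greater than the inserted value down to the next row. The recording tableau Q records, in position (i, j), the step at which that cell was added to P.
  Insert 3 (step 1): P = [3];  Q = [1]
  Insert 8 (step 2): P = [3, 8];  Q = [1, 2]
  Insert 1 (step 3): P = [1, 8] / [3];  Q = [1, 2] / [3]
  Insert 7 (step 4): P = [1, 7] / [3, 8];  Q = [1, 2] / [3, 4]
  Insert 4 (step 5): P = [1, 4] / [3, 7] / [8];  Q = [1, 2] / [3, 4] / [5]
  Insert 5 (step 6): P = [1, 4, 5] / [3, 7] / [8];  Q = [1, 2, 6] / [3, 4] / [5]
  Insert 9 (step 7): P = [1, 4, 5, 9] / [3, 7] / [8];  Q = [1, 2, 6, 7] / [3, 4] / [5]
  Insert 2 (step 8): P = [1, 2, 5, 9] / [3, 4] / [7] / [8];  Q = [1, 2, 6, 7] / [3, 4] / [5] / [8]
  Insert 6 (step 9): P = [1, 2, 5, 6] / [3, 4, 9] / [7] / [8];  Q = [1, 2, 6, 7] / [3, 4, 9] / [5] / [8]
Final shape: (4, 3, 1, 1).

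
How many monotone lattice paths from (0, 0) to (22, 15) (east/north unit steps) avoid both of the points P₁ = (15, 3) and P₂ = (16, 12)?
Number of paths = 6768341172

Inclusion–exclusion. Total paths: C(37, 22) = 9364199760. Through P₁: C(18, 15)·C(19, 7) = 41116608. Through P₂: C(28, 16)·C(9, 6) = 2555427420. Since P₁ is strictly southwest of P₂, a monotone path through both must visit P₁ then P₂; paths through both = C(18, 15)·C(10, 1)·C(9, 6) = 685440. Avoid both = 9364199760 − 41116608 − 2555427420 + 685440 = 6768341172.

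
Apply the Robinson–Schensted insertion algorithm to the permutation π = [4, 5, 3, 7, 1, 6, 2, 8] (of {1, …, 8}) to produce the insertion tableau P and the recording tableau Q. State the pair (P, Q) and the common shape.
P = [1, 2, 6, 8] / [3, 5] / [4, 7];  Q = [1, 2, 4, 8] / [3, 6] / [5, 7];  common shape = (4, 2, 2)

Row-insert the values π_1, π_2, … into P one at a time, bumping the leftmost entry strictly greater than the inserted value down to the next row. The recording tableau Q records, in position (i, j), the step at which that cell was added to P.
  Insert 4 (step 1): P = [4];  Q = [1]
  Insert 5 (step 2): P = [4, 5];  Q = [1, 2]
  Insert 3 (step 3): P = [3, 5] / [4];  Q = [1, 2] / [3]
  Insert 7 (step 4): P = [3, 5, 7] / [4];  Q = [1, 2, 4] / [3]
  Insert 1 (step 5): P = [1, 5, 7] / [3] / [4];  Q = [1, 2, 4] / [3] / [5]
  Insert 6 (step 6): P = [1, 5, 6] / [3, 7] / [4];  Q = [1, 2, 4] / [3, 6] / [5]
  Insert 2 (step 7): P = [1, 2, 6] / [3, 5] / [4, 7];  Q = [1, 2, 4] / [3, 6] / [5, 7]
  Insert 8 (step 8): P = [1, 2, 6, 8] / [3, 5] / [4, 7];  Q = [1, 2, 4, 8] / [3, 6] / [5, 7]
Final shape: (4, 2, 2).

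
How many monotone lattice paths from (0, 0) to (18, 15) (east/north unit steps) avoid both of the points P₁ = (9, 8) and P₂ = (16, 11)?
Number of paths = 607241495

Inclusion–exclusion. Total paths: C(33, 18) = 1037158320. Through P₁: C(17, 9)·C(16, 9) = 278106400. Through P₂: C(27, 16)·C(6, 2) = 195568425. Since P₁ is strictly southwest of P₂, a monotone path through both must visit P₁ then P₂; paths through both = C(17, 9)·C(10, 7)·C(6, 2) = 43758000. Avoid both = 1037158320 − 278106400 − 195568425 + 43758000 = 607241495.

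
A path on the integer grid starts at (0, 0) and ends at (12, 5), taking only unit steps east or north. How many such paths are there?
Number of paths = 6188

A monotone lattice path from (0, 0) to (12, 5) consists of 12 east steps and 5 north steps in some order, so it is determined by which 12 of the 17 steps are east. The count is C(17, 12) = 6188.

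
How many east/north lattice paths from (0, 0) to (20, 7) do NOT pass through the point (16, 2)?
Number of paths = 868752

Total paths from (0, 0) to (20, 7): C(27, 20) = 888030. Paths through (16, 2): (paths (0, 0) → (16, 2)) × (paths (16, 2) → (20, 7)) = C(18, 16) · C(9, 4) = 153 · 126 = 19278. Avoidance count = 888030 − 19278 = 868752.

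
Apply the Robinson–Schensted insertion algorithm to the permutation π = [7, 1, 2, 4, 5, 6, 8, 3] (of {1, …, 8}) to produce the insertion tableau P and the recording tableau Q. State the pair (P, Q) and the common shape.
P = [1, 2, 3, 5, 6, 8] / [4] / [7];  Q = [1, 3, 4, 5, 6, 7] / [2] / [8];  common shape = (6, 1, 1)

Row-insert the values π_1, π_2, … into P one at a time, bumping the leftmost entry strictly greater than the inserted value down to the next row. The recording tableau Q records, in position (i, j), the step at which that cell was added to P.
  Insert 7 (step 1): P = [7];  Q = [1]
  Insert 1 (step 2): P = [1] / [7];  Q = [1] / [2]
  Insert 2 (step 3): P = [1, 2] / [7];  Q = [1, 3] / [2]
  Insert 4 (step 4): P = [1, 2, 4] / [7];  Q = [1, 3, 4] / [2]
  Insert 5 (step 5): P = [1, 2, 4, 5] / [7];  Q = [1, 3, 4, 5] / [2]
  Insert 6 (step 6): P = [1, 2, 4, 5, 6] / [7];  Q = [1, 3, 4, 5, 6] / [2]
  Insert 8 (step 7): P = [1, 2, 4, 5, 6, 8] / [7];  Q = [1, 3, 4, 5, 6, 7] / [2]
  Insert 3 (step 8): P = [1, 2, 3, 5, 6, 8] / [4] / [7];  Q = [1, 3, 4, 5, 6, 7] / [2] / [8]
Final shape: (6, 1, 1).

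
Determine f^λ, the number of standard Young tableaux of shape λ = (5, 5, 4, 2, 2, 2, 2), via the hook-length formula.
# SYT of shape (5, 5, 4, 2, 2, 2, 2) = 733296564

Hook-length formula: f^λ = n! / Π hook(c), product over all cells c of the Young diagram. For λ = (5, 5, 4, 2, 2, 2, 2), n = 22 boxes. Hook lengths by row (left-to-right, top-to-bottom): [11, 10, 5, 4, 2]; [10, 9, 4, 3, 1]; [8, 7, 2, 1]; [5, 4]; [4, 3]; [3, 2]; [2, 1]. Product of hooks = 1532805120000. So f^λ = 22! / 1532805120000 = 1124000727777607680000 / 1532805120000 = 733296564.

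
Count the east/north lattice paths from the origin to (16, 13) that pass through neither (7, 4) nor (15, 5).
Number of paths = 51706509

Inclusion–exclusion. Total paths: C(29, 16) = 67863915. Through P₁: C(11, 7)·C(18, 9) = 16044600. Through P₂: C(20, 15)·C(9, 1) = 139536. Since P₁ is strictly southwest of P₂, a monotone path through both must visit P₁ then P₂; paths through both = C(11, 7)·C(9, 8)·C(9, 1) = 26730. Avoid both = 67863915 − 16044600 − 139536 + 26730 = 51706509.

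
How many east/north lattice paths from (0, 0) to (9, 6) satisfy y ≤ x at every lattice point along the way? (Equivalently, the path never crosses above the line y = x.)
Number of paths = 2002

By the reflection principle (André's argument), the number of monotone paths to (9, 6) with n ≤ m that never go above y = x is C(15, 9) − C(15, 10) = 5005 − 3003 = 2002.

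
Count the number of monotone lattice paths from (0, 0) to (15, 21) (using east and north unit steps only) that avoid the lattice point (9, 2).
Number of paths = 5558162060

Total paths from (0, 0) to (15, 21): C(36, 15) = 5567902560. Paths through (9, 2): (paths (0, 0) → (9, 2)) × (paths (9, 2) → (15, 21)) = C(11, 9) · C(25, 6) = 55 · 177100 = 9740500. Avoidance count = 5567902560 − 9740500 = 5558162060.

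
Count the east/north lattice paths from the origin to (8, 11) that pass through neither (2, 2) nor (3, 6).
Number of paths = 31944

Inclusion–exclusion. Total paths: C(19, 8) = 75582. Through P₁: C(4, 2)·C(15, 6) = 30030. Through P₂: C(9, 3)·C(10, 5) = 21168. Since P₁ is strictly southwest of P₂, a monotone path through both must visit P₁ then P₂; paths through both = C(4, 2)·C(5, 1)·C(10, 5) = 7560. Avoid both = 75582 − 30030 − 21168 + 7560 = 31944.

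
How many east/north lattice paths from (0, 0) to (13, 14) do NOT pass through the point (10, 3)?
Number of paths = 19954196

Total paths from (0, 0) to (13, 14): C(27, 13) = 20058300. Paths through (10, 3): (paths (0, 0) → (10, 3)) × (paths (10, 3) → (13, 14)) = C(13, 10) · C(14, 3) = 286 · 364 = 104104. Avoidance count = 20058300 − 104104 = 19954196.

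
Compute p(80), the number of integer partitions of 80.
p(80) = 15796476

Compute p(n) via the recurrence p(n, m) = p(n, m−1) + p(n−m, m), where p(n, m) counts partitions of n with all parts ≤ m and p(n) = p(n, n). The base cases are p(0, m) = 1 and p(n, 0) = 0 for n > 0. Filling the table yields p(80) = 15796476. (Euler's pentagonal recurrence is an alternative.)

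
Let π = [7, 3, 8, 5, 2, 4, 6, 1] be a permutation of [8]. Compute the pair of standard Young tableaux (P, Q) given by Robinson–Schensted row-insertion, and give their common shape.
P = [1, 4, 6] / [2, 5] / [3, 8] / [7];  Q = [1, 3, 7] / [2, 4] / [5, 6] / [8];  common shape = (3, 2, 2, 1)

Row-insert the values π_1, π_2, … into P one at a time, bumping the leftmost entry strictly greater than the inserted value down to the next row. The recording tableau Q records, in position (i, j), the step at which that cell was added to P.
  Insert 7 (step 1): P = [7];  Q = [1]
  Insert 3 (step 2): P = [3] / [7];  Q = [1] / [2]
  Insert 8 (step 3): P = [3, 8] / [7];  Q = [1, 3] / [2]
  Insert 5 (step 4): P = [3, 5] / [7, 8];  Q = [1, 3] / [2, 4]
  Insert 2 (step 5): P = [2, 5] / [3, 8] / [7];  Q = [1, 3] / [2, 4] / [5]
  Insert 4 (step 6): P = [2, 4] / [3, 5] / [7, 8];  Q = [1, 3] / [2, 4] / [5, 6]
  Insert 6 (step 7): P = [2, 4, 6] / [3, 5] / [7, 8];  Q = [1, 3, 7] / [2, 4] / [5, 6]
  Insert 1 (step 8): P = [1, 4, 6] / [2, 5] / [3, 8] / [7];  Q = [1, 3, 7] / [2, 4] / [5, 6] / [8]
Final shape: (3, 2, 2, 1).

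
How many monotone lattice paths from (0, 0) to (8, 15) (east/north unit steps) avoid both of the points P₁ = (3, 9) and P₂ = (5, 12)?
Number of paths = 308914

Inclusion–exclusion. Total paths: C(23, 8) = 490314. Through P₁: C(12, 3)·C(11, 5) = 101640. Through P₂: C(17, 5)·C(6, 3) = 123760. Since P₁ is strictly southwest of P₂, a monotone path through both must visit P₁ then P₂; paths through both = C(12, 3)·C(5, 2)·C(6, 3) = 44000. Avoid both = 490314 − 101640 − 123760 + 44000 = 308914.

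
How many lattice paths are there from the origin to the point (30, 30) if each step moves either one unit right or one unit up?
Number of paths = 118264581564861424

A monotone lattice path from (0, 0) to (30, 30) consists of 30 east steps and 30 north steps in some order, so it is determined by which 30 of the 60 steps are east. The count is C(60, 30) = 118264581564861424.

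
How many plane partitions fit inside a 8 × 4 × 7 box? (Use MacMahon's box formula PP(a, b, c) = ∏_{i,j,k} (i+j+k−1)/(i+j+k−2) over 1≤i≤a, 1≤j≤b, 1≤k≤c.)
PP(8, 4, 7) = 1318349483880

Evaluate the triple product over i = 1..8, j = 1..4, k = 1..7. The factors are (2/1) · (3/2) · (4/3) · (5/4) · (6/5) · (7/6) · (8/7) · (3/2) · … (224 factors total). The numerators and denominators telescope so the product is an integer; carrying out the multiplication exactly gives PP(8, 4, 7) = 1318349483880.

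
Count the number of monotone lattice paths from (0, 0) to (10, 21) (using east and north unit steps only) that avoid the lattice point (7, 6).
Number of paths = 42951909

Total paths from (0, 0) to (10, 21): C(31, 10) = 44352165. Paths through (7, 6): (paths (0, 0) → (7, 6)) × (paths (7, 6) → (10, 21)) = C(13, 7) · C(18, 3) = 1716 · 816 = 1400256. Avoidance count = 44352165 − 1400256 = 42951909.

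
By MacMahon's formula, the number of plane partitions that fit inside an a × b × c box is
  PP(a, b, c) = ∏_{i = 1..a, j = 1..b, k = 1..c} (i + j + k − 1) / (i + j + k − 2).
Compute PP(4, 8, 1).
PP(4, 8, 1) = 495

Evaluate the triple product over i = 1..4, j = 1..8, k = 1..1. The factors are (2/1) · (3/2) · (4/3) · (5/4) · (6/5) · (7/6) · (8/7) · (9/8) · … (32 factors total). The numerators and denominators telescope so the product is an integer; carrying out the multiplication exactly gives PP(4, 8, 1) = 495.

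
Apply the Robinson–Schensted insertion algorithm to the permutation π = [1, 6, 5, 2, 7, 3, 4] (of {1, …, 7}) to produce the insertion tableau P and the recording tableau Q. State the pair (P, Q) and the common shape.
P = [1, 2, 3, 4] / [5, 7] / [6];  Q = [1, 2, 5, 7] / [3, 6] / [4];  common shape = (4, 2, 1)

Row-insert the values π_1, π_2, … into P one at a time, bumping the leftmost entry strictly greater than the inserted value down to the next row. The recording tableau Q records, in position (i, j), the step at which that cell was added to P.
  Insert 1 (step 1): P = [1];  Q = [1]
  Insert 6 (step 2): P = [1, 6];  Q = [1, 2]
  Insert 5 (step 3): P = [1, 5] / [6];  Q = [1, 2] / [3]
  Insert 2 (step 4): P = [1, 2] / [5] / [6];  Q = [1, 2] / [3] / [4]
  Insert 7 (step 5): P = [1, 2, 7] / [5] / [6];  Q = [1, 2, 5] / [3] / [4]
  Insert 3 (step 6): P = [1, 2, 3] / [5, 7] / [6];  Q = [1, 2, 5] / [3, 6] / [4]
  Insert 4 (step 7): P = [1, 2, 3, 4] / [5, 7] / [6];  Q = [1, 2, 5, 7] / [3, 6] / [4]
Final shape: (4, 2, 1).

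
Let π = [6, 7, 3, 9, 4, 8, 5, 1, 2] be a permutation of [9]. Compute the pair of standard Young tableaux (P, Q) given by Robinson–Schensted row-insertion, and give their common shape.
P = [1, 2, 5] / [3, 4, 8] / [6, 7] / [9];  Q = [1, 2, 4] / [3, 5, 6] / [7, 9] / [8];  common shape = (3, 3, 2, 1)

Row-insert the values π_1, π_2, … into P one at a time, bumping the leftmost entry strictly greater than the inserted value down to the next row. The recording tableau Q records, in position (i, j), the step at which that cell was added to P.
  Insert 6 (step 1): P = [6];  Q = [1]
  Insert 7 (step 2): P = [6, 7];  Q = [1, 2]
  Insert 3 (step 3): P = [3, 7] / [6];  Q = [1, 2] / [3]
  Insert 9 (step 4): P = [3, 7, 9] / [6];  Q = [1, 2, 4] / [3]
  Insert 4 (step 5): P = [3, 4, 9] / [6, 7];  Q = [1, 2, 4] / [3, 5]
  Insert 8 (step 6): P = [3, 4, 8] / [6, 7, 9];  Q = [1, 2, 4] / [3, 5, 6]
  Insert 5 (step 7): P = [3, 4, 5] / [6, 7, 8] / [9];  Q = [1, 2, 4] / [3, 5, 6] / [7]
  Insert 1 (step 8): P = [1, 4, 5] / [3, 7, 8] / [6] / [9];  Q = [1, 2, 4] / [3, 5, 6] / [7] / [8]
  Insert 2 (step 9): P = [1, 2, 5] / [3, 4, 8] / [6, 7] / [9];  Q = [1, 2, 4] / [3, 5, 6] / [7, 9] / [8]
Final shape: (3, 3, 2, 1).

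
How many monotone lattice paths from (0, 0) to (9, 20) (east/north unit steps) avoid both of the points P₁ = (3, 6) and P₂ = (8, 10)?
Number of paths = 6394251

Inclusion–exclusion. Total paths: C(29, 9) = 10015005. Through P₁: C(9, 3)·C(20, 6) = 3255840. Through P₂: C(18, 8)·C(11, 1) = 481338. Since P₁ is strictly southwest of P₂, a monotone path through both must visit P₁ then P₂; paths through both = C(9, 3)·C(9, 5)·C(11, 1) = 116424. Avoid both = 10015005 − 3255840 − 481338 + 116424 = 6394251.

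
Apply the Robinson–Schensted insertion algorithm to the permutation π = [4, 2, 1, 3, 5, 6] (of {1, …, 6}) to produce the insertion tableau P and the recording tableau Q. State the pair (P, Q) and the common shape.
P = [1, 3, 5, 6] / [2] / [4];  Q = [1, 4, 5, 6] / [2] / [3];  common shape = (4, 1, 1)

Row-insert the values π_1, π_2, … into P one at a time, bumping the leftmost entry strictly greater than the inserted value down to the next row. The recording tableau Q records, in position (i, j), the step at which that cell was added to P.
  Insert 4 (step 1): P = [4];  Q = [1]
  Insert 2 (step 2): P = [2] / [4];  Q = [1] / [2]
  Insert 1 (step 3): P = [1] / [2] / [4];  Q = [1] / [2] / [3]
  Insert 3 (step 4): P = [1, 3] / [2] / [4];  Q = [1, 4] / [2] / [3]
  Insert 5 (step 5): P = [1, 3, 5] / [2] / [4];  Q = [1, 4, 5] / [2] / [3]
  Insert 6 (step 6): P = [1, 3, 5, 6] / [2] / [4];  Q = [1, 4, 5, 6] / [2] / [3]
Final shape: (4, 1, 1).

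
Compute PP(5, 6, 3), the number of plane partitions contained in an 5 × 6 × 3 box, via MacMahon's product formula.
PP(5, 6, 3) = 3737448

Evaluate the triple product over i = 1..5, j = 1..6, k = 1..3. The factors are (2/1) · (3/2) · (4/3) · (3/2) · (4/3) · (5/4) · (4/3) · (5/4) · … (90 factors total). The numerators and denominators telescope so the product is an integer; carrying out the multiplication exactly gives PP(5, 6, 3) = 3737448.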